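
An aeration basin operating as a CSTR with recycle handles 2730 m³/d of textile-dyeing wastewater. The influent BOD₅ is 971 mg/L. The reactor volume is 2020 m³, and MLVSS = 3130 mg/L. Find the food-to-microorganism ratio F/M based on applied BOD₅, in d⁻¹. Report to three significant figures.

F/M ≈ 0.419 d⁻¹

F/M = Q·S₀ / (V·X) = 2730 × 971 / (2020 × 3130) = 0.4193 g BOD₅·(g VSS·d)⁻¹.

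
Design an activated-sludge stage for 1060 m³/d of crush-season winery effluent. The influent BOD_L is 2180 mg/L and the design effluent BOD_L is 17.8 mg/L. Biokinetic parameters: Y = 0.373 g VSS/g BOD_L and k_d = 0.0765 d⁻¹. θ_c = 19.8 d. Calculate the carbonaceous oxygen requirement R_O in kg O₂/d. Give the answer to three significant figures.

The observed yield is Y_obs = Y/(1 + k_d·θ_c) = 0.373 / (1 + 0.0765 × 19.8) = 0.373 / 2.515 = 0.1483 g VSS per g BOD_L removed.
Mass of BOD_L removed per day: Q(S₀ − S) = 1060 × 2162 g/m³ = 2292 kg/d.
P_X = Y_obs·Q·(S₀ − S) = 0.1483 × 2292 = 340.0 kg VSS/d.
R_O = Q·(S₀ − S) − 1.42·P_X = 2292 − 1.42 × 340.0 = 1809 kg O₂/d.

R_O ≈ 1810 kg O₂/d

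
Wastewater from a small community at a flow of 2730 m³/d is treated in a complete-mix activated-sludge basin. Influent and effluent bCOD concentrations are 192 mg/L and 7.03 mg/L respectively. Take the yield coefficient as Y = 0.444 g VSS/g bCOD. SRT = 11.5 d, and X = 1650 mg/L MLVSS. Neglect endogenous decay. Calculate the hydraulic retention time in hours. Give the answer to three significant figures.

τ ≈ 13.7 h

V·X = Y·Q·ΔS·θ_c gives V = 0.444 × 2730 × (192 − 7.03) × 11.5 / 1650 = 1563 m³.
Hydraulic retention time τ = V/Q = 1563 / 2730 = 0.5724 d = 13.74 h.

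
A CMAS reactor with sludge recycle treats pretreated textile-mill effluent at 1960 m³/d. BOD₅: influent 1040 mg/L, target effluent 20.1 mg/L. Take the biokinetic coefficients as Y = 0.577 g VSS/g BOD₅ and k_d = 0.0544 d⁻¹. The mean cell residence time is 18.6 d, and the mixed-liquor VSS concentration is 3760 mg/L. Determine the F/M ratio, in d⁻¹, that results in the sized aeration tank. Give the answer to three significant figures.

Rearranging the biomass balance for a CMAS with decay, V = Y·Q·ΔS·θ_c / [X·(1+k_d θ_c)] = 0.577 × 1960 × (1040 − 20.1) × 18.6 / [3760 × (1 + 0.0544 × 18.6)] = 2.15×10^7 / 7565 = 2836 m³.
F/M = applied load / biomass = Q·S₀/(V·X) = 1960 × 1040 / (2836 × 3760) = 0.1912 d⁻¹.

F/M ≈ 0.191 d⁻¹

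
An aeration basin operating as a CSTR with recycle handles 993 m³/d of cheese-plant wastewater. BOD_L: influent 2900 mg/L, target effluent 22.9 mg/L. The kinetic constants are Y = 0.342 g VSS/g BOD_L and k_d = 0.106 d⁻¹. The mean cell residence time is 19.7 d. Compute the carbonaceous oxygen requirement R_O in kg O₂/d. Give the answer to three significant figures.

Correct the yield for decay: Y_obs = Y/(1 + k_d θ_c) = 0.342 / (1 + 0.106 × 19.7) = 0.342 / 3.088 = 0.1107.
ΔS = 2900 − 22.9 = 2877 mg/L, so the substrate removal rate is 993 × 2877/1000 = 2857 kg BOD_L/d.
Net sludge production P_X = 0.1107 × 2857 = 316.4 kg VSS/d.
Carbonaceous O₂ demand = substrate oxidised − cell-mass equivalent = 2857 − 1.42 × 316.4 = 2408 kg O₂/d.

R_O ≈ 2410 kg O₂/d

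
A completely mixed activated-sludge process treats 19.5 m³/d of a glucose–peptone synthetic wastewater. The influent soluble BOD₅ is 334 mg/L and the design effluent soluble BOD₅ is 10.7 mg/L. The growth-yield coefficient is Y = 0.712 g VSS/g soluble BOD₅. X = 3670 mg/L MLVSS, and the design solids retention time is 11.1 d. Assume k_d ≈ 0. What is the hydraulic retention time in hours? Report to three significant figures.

V·X = Y·Q·ΔS·θ_c gives V = 0.712 × 19.5 × (334 − 10.7) × 11.1 / 3670 = 13.58 m³.
τ = V/Q = 13.58/19.5 = 0.6962 d, or 16.71 h.

τ ≈ 16.7 h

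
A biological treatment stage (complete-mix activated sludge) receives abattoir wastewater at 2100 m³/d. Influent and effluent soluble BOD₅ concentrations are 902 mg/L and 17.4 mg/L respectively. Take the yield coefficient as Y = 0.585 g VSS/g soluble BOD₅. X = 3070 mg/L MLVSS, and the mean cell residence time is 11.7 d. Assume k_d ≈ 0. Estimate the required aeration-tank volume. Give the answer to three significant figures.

V ≈ 4140 m³

Biomass mass balance (decay neglected): V·X = Y·Q·(S₀ − S)·θ_c, so V = 0.585 × 2100 × (902 − 17.4) × 11.7 / 3070 = 4142 m³.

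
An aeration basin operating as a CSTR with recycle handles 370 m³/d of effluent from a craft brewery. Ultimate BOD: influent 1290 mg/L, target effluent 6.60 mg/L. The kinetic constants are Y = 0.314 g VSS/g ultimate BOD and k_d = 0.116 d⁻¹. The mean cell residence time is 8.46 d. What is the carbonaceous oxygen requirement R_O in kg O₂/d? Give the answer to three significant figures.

Y_obs = Y / (1 + k_d θ_c) = 0.314 / (1 + 0.116 × 8.46) = 0.314 / 1.981 = 0.1585.
Substrate removed = Q·(S₀ − S) = 370 m³/d × (1290 − 6.60) g/m³ = 4.75×10^5 g/d = 474.9 kg/d.
P_X = Y_obs·Q·(S₀ − S) = 0.1585 × 474.9 = 75.25 kg VSS/d.
R_O = Q·ΔS − 1.42 P_X = 474.9 − 106.9 = 368.0 kg O₂/d.

R_O ≈ 368 kg O₂/d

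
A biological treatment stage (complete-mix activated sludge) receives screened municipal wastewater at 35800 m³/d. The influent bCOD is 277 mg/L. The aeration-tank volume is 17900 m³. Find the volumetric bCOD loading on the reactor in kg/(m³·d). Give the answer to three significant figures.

L_v = Q S₀ / V = 35800 × 277 × 10⁻³ / 17900 = 0.5540 kg/(m³·d).

L_v ≈ 0.554 kg bCOD/(m³·d)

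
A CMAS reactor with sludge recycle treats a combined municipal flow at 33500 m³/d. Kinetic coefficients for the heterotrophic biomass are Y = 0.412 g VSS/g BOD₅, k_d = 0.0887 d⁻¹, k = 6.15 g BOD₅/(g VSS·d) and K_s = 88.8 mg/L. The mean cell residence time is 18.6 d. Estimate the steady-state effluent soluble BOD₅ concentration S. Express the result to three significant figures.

S ≈ 5.29 mg/L

Effluent substrate depends only on kinetics and SRT: S = K_s(1 + k_d θ_c) / [θ_c(Yk − k_d) − 1] = 88.8 × (1 + 0.0887 × 18.6) / [18.6 × (0.412 × 6.15 − 0.0887) − 1] = 235.3 / 44.48 = 5.290 mg/L.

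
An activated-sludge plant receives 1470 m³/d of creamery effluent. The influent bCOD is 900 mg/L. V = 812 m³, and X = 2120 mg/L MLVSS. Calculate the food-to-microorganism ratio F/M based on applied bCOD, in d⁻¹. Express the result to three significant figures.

F/M = Q·S₀ / (V·X) = 1470 × 900 / (812.0 × 2120) = 0.7685 g bCOD·(g VSS·d)⁻¹.

F/M ≈ 0.769 d⁻¹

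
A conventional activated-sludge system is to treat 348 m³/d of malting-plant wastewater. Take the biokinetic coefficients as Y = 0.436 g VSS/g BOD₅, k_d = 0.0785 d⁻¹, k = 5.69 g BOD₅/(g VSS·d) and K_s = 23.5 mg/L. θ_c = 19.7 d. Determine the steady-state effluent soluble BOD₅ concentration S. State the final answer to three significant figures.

S ≈ 1.29 mg/L

From the Monod/SRT balance for a CMAS, S = K_s·(1+k_d θ_c)/[θ_c·(Y k − k_d) − 1] = 23.5 × (1 + 0.0785 × 19.7) / [19.7 × (0.436 × 5.69 − 0.0785) − 1] = 59.84 / 46.33 = 1.292 mg/L.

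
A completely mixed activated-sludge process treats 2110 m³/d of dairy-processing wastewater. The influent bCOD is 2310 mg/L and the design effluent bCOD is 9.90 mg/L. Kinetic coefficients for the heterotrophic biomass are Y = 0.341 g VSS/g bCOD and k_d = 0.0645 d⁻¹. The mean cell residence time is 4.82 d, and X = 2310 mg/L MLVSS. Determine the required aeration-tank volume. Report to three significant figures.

V ≈ 2630 m³

From the SRT design equation V = Y Q (S₀−S) θ_c / [X (1 + k_d θ_c)] = 0.341 × 2110 × (2310 − 9.90) × 4.82 / [2310 × (1 + 0.0645 × 4.82)] = 7.98×10^6 / 3028 = 2634 m³.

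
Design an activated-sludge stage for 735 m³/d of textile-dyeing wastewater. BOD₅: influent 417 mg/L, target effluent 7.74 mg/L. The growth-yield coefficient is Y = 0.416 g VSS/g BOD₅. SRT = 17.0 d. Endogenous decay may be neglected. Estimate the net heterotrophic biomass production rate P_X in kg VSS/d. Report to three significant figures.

With endogenous decay neglected, the observed yield equals the true yield: Y_obs = Y = 0.416 g VSS/g BOD₅.
ΔS = 417 − 7.74 = 409.3 mg/L, so the substrate removal rate is 735 × 409.3/1000 = 300.8 kg BOD₅/d.
Net biomass production P_X = Y_obs × Q·(S₀ − S) = 0.4160 × 300.8 = 125.1 kg VSS/d.

P_X ≈ 125 kg VSS/d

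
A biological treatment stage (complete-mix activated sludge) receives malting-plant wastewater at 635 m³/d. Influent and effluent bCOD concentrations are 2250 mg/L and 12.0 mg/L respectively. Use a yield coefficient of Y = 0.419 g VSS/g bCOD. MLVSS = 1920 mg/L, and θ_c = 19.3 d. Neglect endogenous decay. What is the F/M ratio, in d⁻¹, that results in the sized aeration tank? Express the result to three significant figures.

With k_d = 0 the design equation reduces to V = Y Q (S₀−S) θ_c / X = 0.419 × 635 × (2250 − 12.0) × 19.3 / 1920 = 5986 m³.
Food-to-microorganism ratio F/M = Q S₀ / (V X) = 635 × 2250 / (5986 × 1920) = 0.1243 d⁻¹.

F/M ≈ 0.124 d⁻¹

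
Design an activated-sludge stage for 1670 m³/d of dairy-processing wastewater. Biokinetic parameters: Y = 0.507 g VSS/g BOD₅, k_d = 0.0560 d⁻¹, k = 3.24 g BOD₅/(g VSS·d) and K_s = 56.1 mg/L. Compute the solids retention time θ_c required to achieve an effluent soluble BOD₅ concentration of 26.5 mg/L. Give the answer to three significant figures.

At the target effluent, Y k S/(K_s+S) = 0.507×3.24×26.5/82.60 = 0.5270 d⁻¹.
θ_c = 1/(μ − k_d) = 1/(0.5270 − 0.0560) = 1/0.4710 = 2.123 d.

θ_c ≈ 2.12 d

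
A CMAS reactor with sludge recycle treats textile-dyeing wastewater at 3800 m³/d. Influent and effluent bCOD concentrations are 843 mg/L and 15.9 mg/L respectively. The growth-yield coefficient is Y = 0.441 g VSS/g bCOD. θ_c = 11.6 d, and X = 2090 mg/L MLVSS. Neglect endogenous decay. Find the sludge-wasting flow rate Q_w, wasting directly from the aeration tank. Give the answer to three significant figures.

V·X = Y·Q·ΔS·θ_c gives V = 0.441 × 3800 × (843 − 15.9) × 11.6 / 2090 = 7693 m³.
For wasting at MLVSS concentration, Q_w = V/θ_c = 7693/11.6 = 663.2 m³/d.

Q_w ≈ 663 m³/d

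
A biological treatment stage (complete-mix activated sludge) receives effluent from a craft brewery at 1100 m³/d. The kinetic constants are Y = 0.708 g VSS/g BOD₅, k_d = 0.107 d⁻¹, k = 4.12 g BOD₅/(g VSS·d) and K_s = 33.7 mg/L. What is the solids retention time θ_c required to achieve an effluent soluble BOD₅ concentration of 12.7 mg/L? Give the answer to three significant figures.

θ_c ≈ 1.45 d

At the target effluent, Y k S/(K_s+S) = 0.708×4.12×12.7/46.40 = 0.7984 d⁻¹.
1/θ_c = 0.7984 − 0.107 = 0.6914 d⁻¹, so θ_c = 1.446 d.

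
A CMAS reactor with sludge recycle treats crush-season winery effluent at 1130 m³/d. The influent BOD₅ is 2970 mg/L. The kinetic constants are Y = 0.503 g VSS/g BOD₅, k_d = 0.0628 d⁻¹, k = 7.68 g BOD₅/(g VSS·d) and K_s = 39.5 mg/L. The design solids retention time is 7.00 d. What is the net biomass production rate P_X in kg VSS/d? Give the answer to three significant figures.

P_X ≈ 1170 kg VSS/d

For a completely mixed reactor with recycle the Lawrence–McCarty relation gives S = K_s·(1 + k_d·θ_c) / [θ_c·(Y·k − k_d) − 1] = 39.5 × (1 + 0.0628 × 7.00) / [7.00 × (0.503 × 7.68 − 0.0628) − 1] = 56.86 / 25.60 = 2.221 mg/L.
Y_obs = Y / (1 + k_d θ_c) = 0.503 / (1 + 0.0628 × 7.00) = 0.503 / 1.440 = 0.3494.
Substrate removed = Q·(S₀ − S) = 1130 m³/d × (2970 − 2.22) g/m³ = 3.35×10^6 g/d = 3354 kg/d.
Net biomass production P_X = Y_obs × Q·(S₀ − S) = 0.3494 × 3354 = 1172 kg VSS/d.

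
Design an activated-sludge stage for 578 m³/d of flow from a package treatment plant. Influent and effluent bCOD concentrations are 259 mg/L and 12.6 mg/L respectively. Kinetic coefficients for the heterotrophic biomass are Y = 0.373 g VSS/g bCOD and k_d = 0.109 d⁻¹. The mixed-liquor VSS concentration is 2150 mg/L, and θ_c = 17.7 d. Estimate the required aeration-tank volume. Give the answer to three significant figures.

From the SRT design equation V = Y Q (S₀−S) θ_c / [X (1 + k_d θ_c)] = 0.373 × 578 × (259 − 12.6) × 17.7 / [2150 × (1 + 0.109 × 17.7)] = 9.4×10^5 / 6298 = 149.3 m³.

V ≈ 149 m³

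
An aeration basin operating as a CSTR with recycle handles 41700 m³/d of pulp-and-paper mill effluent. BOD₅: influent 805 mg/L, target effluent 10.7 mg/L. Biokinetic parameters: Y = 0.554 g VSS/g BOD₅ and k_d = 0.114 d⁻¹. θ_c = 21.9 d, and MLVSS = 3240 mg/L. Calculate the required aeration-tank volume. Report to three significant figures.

Steady-state biomass mass balance: V·X·(1 + k_d·θ_c) = Y·Q·(S₀ − S)·θ_c, so V = 0.554 × 41700 × (805 − 10.7) × 21.9 / [3240 × (1 + 0.114 × 21.9)] = 4.02×10^8 / 11329 = 35472 m³.

V ≈ 35500 m³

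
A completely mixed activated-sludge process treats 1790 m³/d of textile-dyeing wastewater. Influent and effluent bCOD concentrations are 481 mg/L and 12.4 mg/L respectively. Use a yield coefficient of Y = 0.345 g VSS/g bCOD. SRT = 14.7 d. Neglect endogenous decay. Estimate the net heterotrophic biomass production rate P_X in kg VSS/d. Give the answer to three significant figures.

P_X ≈ 289 kg VSS/d

Since k_d ≈ 0, Y_obs = Y = 0.345 g VSS/g bCOD.
Q·(S₀ − S) = 1790 × (481 − 12.4) × 10⁻³ = 838.8 kg/d removed.
Biomass produced: P_X = Y_obs·Q·ΔS = 0.3450 × 838.8 ≈ 289.4 kg VSS/d.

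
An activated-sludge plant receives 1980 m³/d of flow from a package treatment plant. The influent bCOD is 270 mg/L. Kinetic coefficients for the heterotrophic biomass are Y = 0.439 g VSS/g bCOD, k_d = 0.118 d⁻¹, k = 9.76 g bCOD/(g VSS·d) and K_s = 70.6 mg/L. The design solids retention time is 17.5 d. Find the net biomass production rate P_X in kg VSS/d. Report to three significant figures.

P_X ≈ 75.7 kg VSS/d

For a completely mixed reactor with recycle the Lawrence–McCarty relation gives S = K_s·(1 + k_d·θ_c) / [θ_c·(Y·k − k_d) − 1] = 70.6 × (1 + 0.118 × 17.5) / [17.5 × (0.439 × 9.76 − 0.118) − 1] = 216.4 / 71.92 = 3.009 mg/L.
The observed yield is Y_obs = Y/(1 + k_d·θ_c) = 0.439 / (1 + 0.118 × 17.5) = 0.439 / 3.065 = 0.1432 g VSS per g bCOD removed.
Q·(S₀ − S) = 1980 × (270 − 3.01) × 10⁻³ = 528.6 kg/d removed.
P_X = Y_obs · Q(S₀ − S) = 0.1432 × 528.6 = 75.72 kg VSS/d.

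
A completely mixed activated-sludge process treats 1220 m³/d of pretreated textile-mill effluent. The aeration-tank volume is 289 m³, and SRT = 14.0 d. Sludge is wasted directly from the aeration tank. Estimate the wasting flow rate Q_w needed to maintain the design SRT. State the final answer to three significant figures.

Q_w ≈ 20.6 m³/d

Wasting from the aeration tank: Q_w = V / θ_c = 289.0 / 14.0 = 20.64 m³/d.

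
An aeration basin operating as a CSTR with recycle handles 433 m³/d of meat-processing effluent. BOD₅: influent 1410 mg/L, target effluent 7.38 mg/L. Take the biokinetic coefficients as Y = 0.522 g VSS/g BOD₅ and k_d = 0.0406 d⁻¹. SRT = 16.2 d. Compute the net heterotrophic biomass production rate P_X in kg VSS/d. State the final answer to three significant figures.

P_X ≈ 191 kg VSS/d

The observed yield is Y_obs = Y/(1 + k_d·θ_c) = 0.522 / (1 + 0.0406 × 16.2) = 0.522 / 1.658 = 0.3149 g VSS per g BOD₅ removed.
Q·(S₀ − S) = 433 × (1410 − 7.38) × 10⁻³ = 607.3 kg/d removed.
Biomass produced: P_X = Y_obs·Q·ΔS = 0.3149 × 607.3 ≈ 191.2 kg VSS/d.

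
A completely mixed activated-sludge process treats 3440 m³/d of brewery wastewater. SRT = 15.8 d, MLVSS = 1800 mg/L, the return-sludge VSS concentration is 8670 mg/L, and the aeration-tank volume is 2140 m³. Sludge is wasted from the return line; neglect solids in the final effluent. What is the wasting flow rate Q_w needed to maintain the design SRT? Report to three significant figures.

Q_w ≈ 28.1 m³/d

θ_c = V·X/(Q_w·X_r) when wasting from the recycle, so Q_w = V·X/(θ_c·X_r) = 2140 × 1800 / (15.8 × 8670) = 28.12 m³/d.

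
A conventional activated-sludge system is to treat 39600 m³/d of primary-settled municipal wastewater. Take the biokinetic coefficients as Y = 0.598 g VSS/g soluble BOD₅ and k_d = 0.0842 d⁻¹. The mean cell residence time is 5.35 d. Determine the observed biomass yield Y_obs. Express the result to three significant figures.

Correct the yield for decay: Y_obs = Y/(1 + k_d θ_c) = 0.598 / (1 + 0.0842 × 5.35) = 0.598 / 1.450 = 0.4123.

Y_obs ≈ 0.412 g VSS/g soluble BOD₅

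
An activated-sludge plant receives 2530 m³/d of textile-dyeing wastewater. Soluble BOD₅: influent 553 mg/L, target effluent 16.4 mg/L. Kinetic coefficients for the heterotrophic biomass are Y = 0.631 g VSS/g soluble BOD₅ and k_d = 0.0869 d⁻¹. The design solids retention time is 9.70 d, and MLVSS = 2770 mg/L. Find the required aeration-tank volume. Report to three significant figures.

V ≈ 1630 m³

Steady-state biomass mass balance: V·X·(1 + k_d·θ_c) = Y·Q·(S₀ − S)·θ_c, so V = 0.631 × 2530 × (553 − 16.4) × 9.70 / [2770 × (1 + 0.0869 × 9.70)] = 8.31×10^6 / 5105 = 1628 m³.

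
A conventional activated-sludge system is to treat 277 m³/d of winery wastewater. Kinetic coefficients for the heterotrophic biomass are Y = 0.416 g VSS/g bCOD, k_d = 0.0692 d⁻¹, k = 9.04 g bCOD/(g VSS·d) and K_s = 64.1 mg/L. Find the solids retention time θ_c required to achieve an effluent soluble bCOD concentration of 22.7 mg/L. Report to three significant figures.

At the target effluent, Y k S/(K_s+S) = 0.416×9.04×22.7/86.80 = 0.9835 d⁻¹.
1/θ_c = 0.9835 − 0.0692 = 0.9143 d⁻¹, so θ_c = 1.094 d.

θ_c ≈ 1.09 d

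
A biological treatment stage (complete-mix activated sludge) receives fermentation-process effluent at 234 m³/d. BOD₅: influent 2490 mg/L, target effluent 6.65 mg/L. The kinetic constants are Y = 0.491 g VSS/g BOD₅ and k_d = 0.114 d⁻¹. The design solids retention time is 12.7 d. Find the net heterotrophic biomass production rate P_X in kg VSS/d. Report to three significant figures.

P_X ≈ 117 kg VSS/d

Correct the yield for decay: Y_obs = Y/(1 + k_d θ_c) = 0.491 / (1 + 0.114 × 12.7) = 0.491 / 2.448 = 0.2006.
Q·(S₀ − S) = 234 × (2490 − 6.65) × 10⁻³ = 581.1 kg/d removed.
P_X = Y_obs · Q(S₀ − S) = 0.2006 × 581.1 = 116.6 kg VSS/d.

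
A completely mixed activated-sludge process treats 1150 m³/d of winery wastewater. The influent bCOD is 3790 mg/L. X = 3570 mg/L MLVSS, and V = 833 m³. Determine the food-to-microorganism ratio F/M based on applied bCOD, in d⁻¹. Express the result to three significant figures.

F/M = Q·S₀ / (V·X) = 1150 × 3790 / (833.0 × 3570) = 1.466 g bCOD·(g VSS·d)⁻¹.

F/M ≈ 1.47 d⁻¹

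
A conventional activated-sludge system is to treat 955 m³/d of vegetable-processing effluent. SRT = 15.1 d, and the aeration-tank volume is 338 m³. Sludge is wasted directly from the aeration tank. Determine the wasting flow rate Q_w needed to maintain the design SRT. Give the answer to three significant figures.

For wasting at MLVSS concentration, Q_w = V/θ_c = 338.0/15.1 = 22.38 m³/d.

Q_w ≈ 22.4 m³/d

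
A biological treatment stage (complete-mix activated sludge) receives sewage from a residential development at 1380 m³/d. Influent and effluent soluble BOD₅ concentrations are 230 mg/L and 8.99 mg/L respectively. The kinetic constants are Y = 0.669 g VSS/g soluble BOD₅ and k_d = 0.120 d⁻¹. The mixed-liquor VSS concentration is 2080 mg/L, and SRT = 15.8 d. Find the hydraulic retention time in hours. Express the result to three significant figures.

τ ≈ 9.31 h

From the SRT design equation V = Y Q (S₀−S) θ_c / [X (1 + k_d θ_c)] = 0.669 × 1380 × (230 − 8.99) × 15.8 / [2080 × (1 + 0.120 × 15.8)] = 3.22×10^6 / 6024 = 535.2 m³.
Hydraulic retention time τ = V/Q = 535.2 / 1380 = 0.3878 d = 9.308 h.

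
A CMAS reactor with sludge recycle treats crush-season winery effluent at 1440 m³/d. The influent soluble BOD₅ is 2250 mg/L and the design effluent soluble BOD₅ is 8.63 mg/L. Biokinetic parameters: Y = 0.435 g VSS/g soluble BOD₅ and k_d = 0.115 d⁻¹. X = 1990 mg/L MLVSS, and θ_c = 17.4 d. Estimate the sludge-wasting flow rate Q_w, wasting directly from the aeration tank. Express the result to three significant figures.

Q_w ≈ 235 m³/d

From the SRT design equation V = Y Q (S₀−S) θ_c / [X (1 + k_d θ_c)] = 0.435 × 1440 × (2250 − 8.63) × 17.4 / [1990 × (1 + 0.115 × 17.4)] = 2.44×10^7 / 5972 = 4091 m³.
Wasting from the aeration tank: Q_w = V / θ_c = 4091 / 17.4 = 235.1 m³/d.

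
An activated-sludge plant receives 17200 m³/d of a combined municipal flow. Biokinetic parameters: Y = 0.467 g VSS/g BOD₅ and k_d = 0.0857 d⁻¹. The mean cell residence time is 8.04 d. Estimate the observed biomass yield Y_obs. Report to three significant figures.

Y_obs = Y / (1 + k_d θ_c) = 0.467 / (1 + 0.0857 × 8.04) = 0.467 / 1.689 = 0.2765.

Y_obs ≈ 0.276 g VSS/g BOD₅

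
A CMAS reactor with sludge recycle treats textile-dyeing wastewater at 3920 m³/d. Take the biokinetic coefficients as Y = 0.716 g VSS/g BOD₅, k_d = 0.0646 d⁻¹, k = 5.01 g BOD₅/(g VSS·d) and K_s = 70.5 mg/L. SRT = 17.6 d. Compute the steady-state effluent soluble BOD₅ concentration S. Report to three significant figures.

For a completely mixed reactor with recycle the Lawrence–McCarty relation gives S = K_s·(1 + k_d·θ_c) / [θ_c·(Y·k − k_d) − 1] = 70.5 × (1 + 0.0646 × 17.6) / [17.6 × (0.716 × 5.01 − 0.0646) − 1] = 150.7 / 61.00 = 2.470 mg/L.

S ≈ 2.47 mg/L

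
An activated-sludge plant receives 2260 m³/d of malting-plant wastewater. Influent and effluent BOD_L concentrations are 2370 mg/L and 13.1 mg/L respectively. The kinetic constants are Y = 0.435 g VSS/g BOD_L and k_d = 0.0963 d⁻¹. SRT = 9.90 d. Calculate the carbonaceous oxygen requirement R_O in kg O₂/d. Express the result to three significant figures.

The observed yield is Y_obs = Y/(1 + k_d·θ_c) = 0.435 / (1 + 0.0963 × 9.90) = 0.435 / 1.953 = 0.2227 g VSS per g BOD_L removed.
Substrate removed = Q·(S₀ − S) = 2260 m³/d × (2370 − 13.1) g/m³ = 5.33×10^6 g/d = 5327 kg/d.
P_X = Y_obs·Q·(S₀ − S) = 0.2227 × 5327 = 1186 kg VSS/d.
R_O = Q·(S₀ − S) − 1.42·P_X = 5327 − 1.42 × 1186 = 3642 kg O₂/d.

R_O ≈ 3640 kg O₂/d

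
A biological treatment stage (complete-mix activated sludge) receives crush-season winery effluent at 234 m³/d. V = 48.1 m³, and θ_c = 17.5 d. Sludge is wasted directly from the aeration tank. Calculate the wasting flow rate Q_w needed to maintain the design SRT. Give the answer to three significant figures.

Q_w ≈ 2.75 m³/d

Wasting from the aeration tank: Q_w = V / θ_c = 48.10 / 17.5 = 2.749 m³/d.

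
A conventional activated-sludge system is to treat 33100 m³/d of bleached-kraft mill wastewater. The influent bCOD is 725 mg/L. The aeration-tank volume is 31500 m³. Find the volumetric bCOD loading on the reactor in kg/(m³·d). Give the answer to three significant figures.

L_v ≈ 0.762 kg bCOD/(m³·d)

Volumetric loading L_v = Q·S₀ / V = 33100 × 725 g/m³ / 31500 m³ = 761.8 g/(m³·d) = 0.7618 kg bCOD/(m³·d).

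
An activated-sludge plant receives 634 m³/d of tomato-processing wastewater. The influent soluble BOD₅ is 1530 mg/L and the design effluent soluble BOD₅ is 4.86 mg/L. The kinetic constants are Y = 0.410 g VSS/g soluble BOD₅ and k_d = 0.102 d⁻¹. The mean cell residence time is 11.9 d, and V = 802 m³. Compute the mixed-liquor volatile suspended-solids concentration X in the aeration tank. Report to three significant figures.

X = Y·Q·ΔS·θ_c / [V·(1 + k_d θ_c)] = 0.410 × 634 × (1530 − 4.86) × 11.9 / [802 × (1 + 0.102 × 11.9)] = 2657 mg/L.

X ≈ 2660 mg/L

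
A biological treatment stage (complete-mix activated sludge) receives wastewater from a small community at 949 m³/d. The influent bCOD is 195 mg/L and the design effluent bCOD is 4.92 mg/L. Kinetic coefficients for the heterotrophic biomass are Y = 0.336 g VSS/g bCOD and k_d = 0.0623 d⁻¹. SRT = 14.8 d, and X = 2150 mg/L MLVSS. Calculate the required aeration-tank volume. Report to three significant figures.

V ≈ 217 m³

Rearranging the biomass balance for a CMAS with decay, V = Y·Q·ΔS·θ_c / [X·(1+k_d θ_c)] = 0.336 × 949 × (195 − 4.92) × 14.8 / [2150 × (1 + 0.0623 × 14.8)] = 8.97×10^5 / 4132 = 217.1 m³.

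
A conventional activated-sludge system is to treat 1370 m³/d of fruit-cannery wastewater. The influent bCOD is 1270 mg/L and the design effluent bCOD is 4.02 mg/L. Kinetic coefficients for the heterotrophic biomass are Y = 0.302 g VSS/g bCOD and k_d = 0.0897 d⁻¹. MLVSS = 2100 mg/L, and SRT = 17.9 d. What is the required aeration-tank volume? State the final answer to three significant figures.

From the SRT design equation V = Y Q (S₀−S) θ_c / [X (1 + k_d θ_c)] = 0.302 × 1370 × (1270 − 4.02) × 17.9 / [2100 × (1 + 0.0897 × 17.9)] = 9.38×10^6 / 5472 = 1713 m³.

V ≈ 1710 m³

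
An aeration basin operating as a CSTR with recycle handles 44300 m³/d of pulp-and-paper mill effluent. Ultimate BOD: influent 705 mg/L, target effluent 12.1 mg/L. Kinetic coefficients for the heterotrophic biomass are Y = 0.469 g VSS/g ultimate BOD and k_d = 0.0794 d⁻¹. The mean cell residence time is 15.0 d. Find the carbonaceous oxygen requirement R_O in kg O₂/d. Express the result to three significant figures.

The observed yield is Y_obs = Y/(1 + k_d·θ_c) = 0.469 / (1 + 0.0794 × 15.0) = 0.469 / 2.191 = 0.2141 g VSS per g ultimate BOD removed.
ΔS = 705 − 12.1 = 692.9 mg/L, so the substrate removal rate is 44300 × 692.9/1000 = 30695 kg ultimate BOD/d.
P_X = Y_obs·Q·(S₀ − S) = 0.2141 × 30695 = 6571 kg VSS/d.
R_O = Q·ΔS − 1.42 P_X = 30695 − 9330 = 21365 kg O₂/d.

R_O ≈ 21400 kg O₂/d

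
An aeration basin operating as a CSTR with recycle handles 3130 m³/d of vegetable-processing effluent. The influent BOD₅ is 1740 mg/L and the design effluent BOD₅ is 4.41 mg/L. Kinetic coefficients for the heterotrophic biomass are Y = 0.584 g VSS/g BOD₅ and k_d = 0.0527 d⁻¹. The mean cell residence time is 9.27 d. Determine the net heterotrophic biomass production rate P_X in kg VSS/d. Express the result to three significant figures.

The observed yield is Y_obs = Y/(1 + k_d·θ_c) = 0.584 / (1 + 0.0527 × 9.27) = 0.584 / 1.489 = 0.3923 g VSS per g BOD₅ removed.
Q·(S₀ − S) = 3130 × (1740 − 4.41) × 10⁻³ = 5432 kg/d removed.
P_X = Y_obs · Q(S₀ − S) = 0.3923 × 5432 = 2131 kg VSS/d.

P_X ≈ 2130 kg VSS/d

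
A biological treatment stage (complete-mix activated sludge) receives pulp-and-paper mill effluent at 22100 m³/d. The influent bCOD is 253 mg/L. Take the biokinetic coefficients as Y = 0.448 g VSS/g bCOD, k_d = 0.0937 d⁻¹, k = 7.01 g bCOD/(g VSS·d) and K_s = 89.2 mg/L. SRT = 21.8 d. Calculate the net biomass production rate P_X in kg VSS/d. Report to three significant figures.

P_X ≈ 810 kg VSS/d

For a completely mixed reactor with recycle the Lawrence–McCarty relation gives S = K_s·(1 + k_d·θ_c) / [θ_c·(Y·k − k_d) − 1] = 89.2 × (1 + 0.0937 × 21.8) / [21.8 × (0.448 × 7.01 − 0.0937) − 1] = 271.4 / 65.42 = 4.149 mg/L.
Correct the yield for decay: Y_obs = Y/(1 + k_d θ_c) = 0.448 / (1 + 0.0937 × 21.8) = 0.448 / 3.043 = 0.1472.
ΔS = 253 − 4.15 = 248.8 mg/L, so the substrate removal rate is 22100 × 248.8/1000 = 5500 kg bCOD/d.
Net biomass production P_X = Y_obs × Q·(S₀ − S) = 0.1472 × 5500 = 809.8 kg VSS/d.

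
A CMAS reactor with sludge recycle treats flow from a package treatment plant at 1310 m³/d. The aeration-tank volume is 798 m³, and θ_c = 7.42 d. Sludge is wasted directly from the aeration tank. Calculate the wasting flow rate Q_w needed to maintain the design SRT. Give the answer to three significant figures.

Q_w ≈ 108 m³/d

Wasting from the aeration tank: Q_w = V / θ_c = 798.0 / 7.42 = 107.5 m³/d.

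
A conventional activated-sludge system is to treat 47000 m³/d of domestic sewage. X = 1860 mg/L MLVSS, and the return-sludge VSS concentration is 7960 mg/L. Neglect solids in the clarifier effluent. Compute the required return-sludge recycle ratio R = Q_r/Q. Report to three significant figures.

Solids balance on the clarifier gives (1+R)X = R·X_r, so R = X/(X_r − X) = 1860 / (7960 − 1860) = 0.3049.

R ≈ 0.305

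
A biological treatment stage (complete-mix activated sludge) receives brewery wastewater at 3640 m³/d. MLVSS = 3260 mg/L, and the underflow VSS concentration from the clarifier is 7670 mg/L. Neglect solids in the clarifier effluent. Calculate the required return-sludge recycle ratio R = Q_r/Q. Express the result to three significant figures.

Solids balance on the clarifier gives (1+R)X = R·X_r, so R = X/(X_r − X) = 3260 / (7670 − 3260) = 0.7392.

R ≈ 0.739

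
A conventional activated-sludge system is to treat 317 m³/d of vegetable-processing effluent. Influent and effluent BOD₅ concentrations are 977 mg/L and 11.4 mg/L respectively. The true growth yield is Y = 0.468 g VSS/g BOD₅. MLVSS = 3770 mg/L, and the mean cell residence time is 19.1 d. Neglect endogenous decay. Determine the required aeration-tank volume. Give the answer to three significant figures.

V·X = Y·Q·ΔS·θ_c gives V = 0.468 × 317 × (977 − 11.4) × 19.1 / 3770 = 725.8 m³.

V ≈ 726 m³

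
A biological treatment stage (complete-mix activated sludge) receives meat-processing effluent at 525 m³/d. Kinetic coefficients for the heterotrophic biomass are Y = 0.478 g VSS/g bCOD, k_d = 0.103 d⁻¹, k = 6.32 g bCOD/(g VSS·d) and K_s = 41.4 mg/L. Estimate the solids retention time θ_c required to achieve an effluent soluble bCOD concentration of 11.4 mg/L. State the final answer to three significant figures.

θ_c ≈ 1.82 d

From 1/θ_c = Y·k·S/(K_s + S) − k_d: Y·k·S/(K_s+S) = 0.478 × 6.32 × 11.4 / (41.4 + 11.4) = 0.6523 d⁻¹.
Then 1/θ_c = μ − k_d = 0.6523 − 0.103 = 0.5493 d⁻¹, giving θ_c = 1.821 d.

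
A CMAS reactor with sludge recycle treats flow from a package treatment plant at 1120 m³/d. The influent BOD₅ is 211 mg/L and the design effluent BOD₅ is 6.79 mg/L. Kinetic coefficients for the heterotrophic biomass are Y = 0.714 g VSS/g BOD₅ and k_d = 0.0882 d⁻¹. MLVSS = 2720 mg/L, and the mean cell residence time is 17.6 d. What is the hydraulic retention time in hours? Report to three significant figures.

From the SRT design equation V = Y Q (S₀−S) θ_c / [X (1 + k_d θ_c)] = 0.714 × 1120 × (211 − 6.79) × 17.6 / [2720 × (1 + 0.0882 × 17.6)] = 2.87×10^6 / 6942 = 414.0 m³.
τ = V/Q = 414.0/1120 = 0.3696 d, or 8.871 h.

τ ≈ 8.87 h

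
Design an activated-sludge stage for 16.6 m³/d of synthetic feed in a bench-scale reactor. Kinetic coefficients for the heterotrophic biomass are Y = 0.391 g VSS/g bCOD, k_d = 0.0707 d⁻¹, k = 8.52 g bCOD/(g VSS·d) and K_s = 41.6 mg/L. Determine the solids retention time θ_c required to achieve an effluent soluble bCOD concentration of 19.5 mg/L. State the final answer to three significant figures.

Specific growth rate at S = 19.5 mg/L: μ = YkS/(K_s+S) = 0.391·8.52·19.5/(41.6+19.5) = 1.063 d⁻¹.
θ_c = 1/(μ − k_d) = 1/(1.063 − 0.0707) = 1/0.9925 = 1.008 d.

θ_c ≈ 1.01 d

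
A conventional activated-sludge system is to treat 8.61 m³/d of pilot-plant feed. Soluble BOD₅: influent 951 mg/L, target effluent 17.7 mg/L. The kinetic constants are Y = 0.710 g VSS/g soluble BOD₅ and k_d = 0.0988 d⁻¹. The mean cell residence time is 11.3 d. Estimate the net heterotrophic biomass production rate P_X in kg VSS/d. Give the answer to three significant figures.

Correct the yield for decay: Y_obs = Y/(1 + k_d θ_c) = 0.710 / (1 + 0.0988 × 11.3) = 0.710 / 2.116 = 0.3355.
Substrate removed = Q·(S₀ − S) = 8.61 m³/d × (951 − 17.7) g/m³ = 8.04×10^3 g/d = 8.036 kg/d.
P_X = Y_obs · Q(S₀ − S) = 0.3355 × 8.036 = 2.696 kg VSS/d.

P_X ≈ 2.70 kg VSS/d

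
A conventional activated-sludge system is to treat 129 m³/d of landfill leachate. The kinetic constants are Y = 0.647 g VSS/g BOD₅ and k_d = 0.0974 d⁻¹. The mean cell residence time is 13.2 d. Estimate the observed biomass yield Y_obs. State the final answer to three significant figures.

Y_obs ≈ 0.283 g VSS/g BOD₅

Y_obs = Y / (1 + k_d θ_c) = 0.647 / (1 + 0.0974 × 13.2) = 0.647 / 2.286 = 0.2831.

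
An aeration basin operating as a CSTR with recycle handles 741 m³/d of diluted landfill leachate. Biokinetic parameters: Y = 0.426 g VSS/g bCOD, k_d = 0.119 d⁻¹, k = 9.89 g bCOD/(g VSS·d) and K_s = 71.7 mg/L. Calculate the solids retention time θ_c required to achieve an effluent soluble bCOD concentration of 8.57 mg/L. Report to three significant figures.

θ_c ≈ 3.02 d

From 1/θ_c = Y·k·S/(K_s + S) − k_d: Y·k·S/(K_s+S) = 0.426 × 9.89 × 8.57 / (71.7 + 8.57) = 0.4498 d⁻¹.
θ_c = 1/(μ − k_d) = 1/(0.4498 − 0.119) = 1/0.3308 = 3.023 d.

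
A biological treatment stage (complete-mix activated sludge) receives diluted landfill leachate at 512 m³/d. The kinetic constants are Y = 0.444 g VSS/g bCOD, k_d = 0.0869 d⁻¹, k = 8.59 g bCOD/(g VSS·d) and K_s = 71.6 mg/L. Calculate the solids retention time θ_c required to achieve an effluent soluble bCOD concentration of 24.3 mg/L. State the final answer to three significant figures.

Specific growth rate at S = 24.3 mg/L: μ = YkS/(K_s+S) = 0.444·8.59·24.3/(71.6+24.3) = 0.9664 d⁻¹.
Then 1/θ_c = μ − k_d = 0.9664 − 0.0869 = 0.8795 d⁻¹, giving θ_c = 1.137 d.

θ_c ≈ 1.14 d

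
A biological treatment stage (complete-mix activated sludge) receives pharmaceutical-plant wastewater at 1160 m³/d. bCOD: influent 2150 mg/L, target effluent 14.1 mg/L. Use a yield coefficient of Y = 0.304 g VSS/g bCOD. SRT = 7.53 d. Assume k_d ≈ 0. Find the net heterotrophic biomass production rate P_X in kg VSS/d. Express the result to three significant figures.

No decay correction is needed, so Y_obs = Y = 0.304.
ΔS = 2150 − 14.1 = 2136 mg/L, so the substrate removal rate is 1160 × 2136/1000 = 2478 kg bCOD/d.
Net biomass production P_X = Y_obs × Q·(S₀ − S) = 0.3040 × 2478 = 753.2 kg VSS/d.

P_X ≈ 753 kg VSS/d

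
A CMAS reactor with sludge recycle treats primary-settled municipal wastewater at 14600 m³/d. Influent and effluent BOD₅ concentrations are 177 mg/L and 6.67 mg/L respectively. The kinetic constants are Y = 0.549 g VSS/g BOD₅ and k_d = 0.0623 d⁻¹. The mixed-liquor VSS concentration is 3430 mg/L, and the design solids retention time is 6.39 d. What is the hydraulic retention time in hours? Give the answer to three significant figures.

τ ≈ 2.99 h

Rearranging the biomass balance for a CMAS with decay, V = Y·Q·ΔS·θ_c / [X·(1+k_d θ_c)] = 0.549 × 14600 × (177 − 6.67) × 6.39 / [3430 × (1 + 0.0623 × 6.39)] = 8.72×10^6 / 4795 = 1819 m³.
Hydraulic retention time τ = V/Q = 1819 / 14600 = 0.1246 d = 2.991 h.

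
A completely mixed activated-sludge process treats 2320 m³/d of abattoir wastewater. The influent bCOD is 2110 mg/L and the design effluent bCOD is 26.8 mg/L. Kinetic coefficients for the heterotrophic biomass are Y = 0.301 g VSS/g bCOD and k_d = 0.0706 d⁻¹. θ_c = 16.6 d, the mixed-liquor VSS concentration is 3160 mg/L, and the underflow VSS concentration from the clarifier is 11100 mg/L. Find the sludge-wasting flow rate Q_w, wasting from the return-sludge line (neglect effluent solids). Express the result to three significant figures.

Q_w ≈ 60.3 m³/d

Steady-state biomass mass balance: V·X·(1 + k_d·θ_c) = Y·Q·(S₀ − S)·θ_c, so V = 0.301 × 2320 × (2110 − 26.8) × 16.6 / [3160 × (1 + 0.0706 × 16.6)] = 2.41×10^7 / 6863 = 3518 m³.
Q_w = (V·X)/(θ_c X_r) = 3518 × 3160 / (16.6 × 11100) = 60.34 m³/d.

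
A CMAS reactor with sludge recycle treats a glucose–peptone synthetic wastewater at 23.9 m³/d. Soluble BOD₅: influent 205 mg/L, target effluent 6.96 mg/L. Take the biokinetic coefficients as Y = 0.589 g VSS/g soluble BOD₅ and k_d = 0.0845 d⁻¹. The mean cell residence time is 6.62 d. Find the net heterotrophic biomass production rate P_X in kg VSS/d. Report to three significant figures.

P_X ≈ 1.79 kg VSS/d

Y_obs = Y / (1 + k_d θ_c) = 0.589 / (1 + 0.0845 × 6.62) = 0.589 / 1.559 = 0.3777.
Substrate removed = Q·(S₀ − S) = 23.9 m³/d × (205 − 6.96) g/m³ = 4.73×10^3 g/d = 4.733 kg/d.
Net biomass production P_X = Y_obs × Q·(S₀ − S) = 0.3777 × 4.733 = 1.788 kg VSS/d.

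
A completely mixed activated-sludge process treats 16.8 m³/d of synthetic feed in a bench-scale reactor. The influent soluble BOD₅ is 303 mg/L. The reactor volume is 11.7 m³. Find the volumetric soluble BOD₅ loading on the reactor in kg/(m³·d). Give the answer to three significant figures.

L_v ≈ 0.435 kg soluble BOD₅/(m³·d)

Volumetric loading L_v = Q·S₀ / V = 16.8 × 303 g/m³ / 11.70 m³ = 435.1 g/(m³·d) = 0.4351 kg soluble BOD₅/(m³·d).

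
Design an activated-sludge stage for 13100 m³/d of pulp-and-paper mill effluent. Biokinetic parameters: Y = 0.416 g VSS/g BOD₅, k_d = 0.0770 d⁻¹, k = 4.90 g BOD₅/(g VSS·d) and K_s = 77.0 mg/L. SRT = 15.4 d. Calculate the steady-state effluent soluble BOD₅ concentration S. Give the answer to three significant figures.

S ≈ 5.76 mg/L

Effluent substrate depends only on kinetics and SRT: S = K_s(1 + k_d θ_c) / [θ_c(Yk − k_d) − 1] = 77.0 × (1 + 0.0770 × 15.4) / [15.4 × (0.416 × 4.90 − 0.0770) − 1] = 168.3 / 29.21 = 5.763 mg/L.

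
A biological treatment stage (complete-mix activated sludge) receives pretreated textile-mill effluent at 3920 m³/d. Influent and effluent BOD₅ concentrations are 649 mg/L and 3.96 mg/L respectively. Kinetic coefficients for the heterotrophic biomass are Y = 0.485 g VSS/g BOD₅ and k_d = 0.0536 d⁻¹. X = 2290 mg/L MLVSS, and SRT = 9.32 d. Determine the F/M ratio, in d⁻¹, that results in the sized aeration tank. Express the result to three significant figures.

From the SRT design equation V = Y Q (S₀−S) θ_c / [X (1 + k_d θ_c)] = 0.485 × 3920 × (649 − 3.96) × 9.32 / [2290 × (1 + 0.0536 × 9.32)] = 1.14×10^7 / 3434 = 3328 m³.
Food-to-microorganism ratio F/M = Q S₀ / (V X) = 3920 × 649 / (3328 × 2290) = 0.3338 d⁻¹.

F/M ≈ 0.334 d⁻¹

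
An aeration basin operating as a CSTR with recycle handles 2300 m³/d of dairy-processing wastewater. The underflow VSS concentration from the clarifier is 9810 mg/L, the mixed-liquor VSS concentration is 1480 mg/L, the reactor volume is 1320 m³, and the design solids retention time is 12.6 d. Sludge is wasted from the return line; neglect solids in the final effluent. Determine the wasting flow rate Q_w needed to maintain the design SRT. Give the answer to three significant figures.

Q_w ≈ 15.8 m³/d

θ_c = V·X/(Q_w·X_r) when wasting from the recycle, so Q_w = V·X/(θ_c·X_r) = 1320 × 1480 / (12.6 × 9810) = 15.81 m³/d.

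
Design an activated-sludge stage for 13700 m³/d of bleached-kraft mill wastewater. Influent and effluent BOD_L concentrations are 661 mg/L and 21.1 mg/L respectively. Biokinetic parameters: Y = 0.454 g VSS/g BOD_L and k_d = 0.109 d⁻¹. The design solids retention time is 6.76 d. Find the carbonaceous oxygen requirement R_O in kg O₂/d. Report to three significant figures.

R_O ≈ 5510 kg O₂/d

Y_obs = Y / (1 + k_d θ_c) = 0.454 / (1 + 0.109 × 6.76) = 0.454 / 1.737 = 0.2614.
Mass of BOD_L removed per day: Q(S₀ − S) = 13700 × 639.9 g/m³ = 8767 kg/d.
Net sludge production P_X = 0.2614 × 8767 = 2292 kg VSS/d.
R_O = Q·ΔS − 1.42 P_X = 8767 − 3254 = 5513 kg O₂/d.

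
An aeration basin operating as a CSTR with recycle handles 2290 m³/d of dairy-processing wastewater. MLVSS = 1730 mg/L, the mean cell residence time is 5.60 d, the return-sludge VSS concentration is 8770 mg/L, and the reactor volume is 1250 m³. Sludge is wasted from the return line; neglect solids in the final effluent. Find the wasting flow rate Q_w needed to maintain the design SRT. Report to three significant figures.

Q_w = (V·X)/(θ_c X_r) = 1250 × 1730 / (5.60 × 8770) = 44.03 m³/d.

Q_w ≈ 44.0 m³/d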